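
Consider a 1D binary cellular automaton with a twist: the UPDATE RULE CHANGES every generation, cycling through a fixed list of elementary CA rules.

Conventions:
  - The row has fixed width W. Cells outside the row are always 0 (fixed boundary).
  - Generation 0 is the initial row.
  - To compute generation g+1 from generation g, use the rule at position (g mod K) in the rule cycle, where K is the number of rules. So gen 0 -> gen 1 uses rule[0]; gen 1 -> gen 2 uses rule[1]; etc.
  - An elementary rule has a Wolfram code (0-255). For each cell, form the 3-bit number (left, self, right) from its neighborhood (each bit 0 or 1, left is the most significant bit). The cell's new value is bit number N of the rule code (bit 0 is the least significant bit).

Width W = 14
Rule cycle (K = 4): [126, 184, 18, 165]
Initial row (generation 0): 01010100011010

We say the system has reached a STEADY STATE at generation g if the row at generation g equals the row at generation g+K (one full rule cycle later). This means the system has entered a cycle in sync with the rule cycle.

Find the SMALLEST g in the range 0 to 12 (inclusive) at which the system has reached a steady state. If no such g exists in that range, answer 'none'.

Answer: none

Derivation:
Gen 0: 01010100011010
Gen 1 (rule 126): 11111110111111
Gen 2 (rule 184): 11111101111110
Gen 3 (rule 18): 00000000000001
Gen 4 (rule 165): 11111111111101
Gen 5 (rule 126): 10000000000111
Gen 6 (rule 184): 01000000000110
Gen 7 (rule 18): 10100000001001
Gen 8 (rule 165): 11101111101001
Gen 9 (rule 126): 10111000111111
Gen 10 (rule 184): 01110100111110
Gen 11 (rule 18): 10000011000001
Gen 12 (rule 165): 10111000011101
Gen 13 (rule 126): 11101100110111
Gen 14 (rule 184): 11011010101110
Gen 15 (rule 18): 00000000000001
Gen 16 (rule 165): 11111111111101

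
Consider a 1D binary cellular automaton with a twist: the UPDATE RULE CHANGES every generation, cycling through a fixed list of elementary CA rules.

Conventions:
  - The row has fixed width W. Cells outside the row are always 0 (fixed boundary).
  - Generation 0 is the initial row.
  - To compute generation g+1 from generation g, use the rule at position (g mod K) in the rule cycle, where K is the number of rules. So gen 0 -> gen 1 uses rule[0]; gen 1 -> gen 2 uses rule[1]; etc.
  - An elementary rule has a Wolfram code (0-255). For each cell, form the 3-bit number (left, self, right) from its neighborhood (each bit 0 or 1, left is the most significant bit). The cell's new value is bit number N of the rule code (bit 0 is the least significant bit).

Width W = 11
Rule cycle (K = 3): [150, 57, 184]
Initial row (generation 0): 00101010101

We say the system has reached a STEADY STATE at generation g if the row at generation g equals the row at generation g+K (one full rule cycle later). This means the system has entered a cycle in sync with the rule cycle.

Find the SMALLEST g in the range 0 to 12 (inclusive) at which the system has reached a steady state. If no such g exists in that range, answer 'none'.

Answer: 0

Derivation:
Gen 0: 00101010101
Gen 1 (rule 150): 01101010101
Gen 2 (rule 57): 01010101010
Gen 3 (rule 184): 00101010101
Gen 4 (rule 150): 01101010101
Gen 5 (rule 57): 01010101010
Gen 6 (rule 184): 00101010101
Gen 7 (rule 150): 01101010101
Gen 8 (rule 57): 01010101010
Gen 9 (rule 184): 00101010101
Gen 10 (rule 150): 01101010101
Gen 11 (rule 57): 01010101010
Gen 12 (rule 184): 00101010101
Gen 13 (rule 150): 01101010101
Gen 14 (rule 57): 01010101010
Gen 15 (rule 184): 00101010101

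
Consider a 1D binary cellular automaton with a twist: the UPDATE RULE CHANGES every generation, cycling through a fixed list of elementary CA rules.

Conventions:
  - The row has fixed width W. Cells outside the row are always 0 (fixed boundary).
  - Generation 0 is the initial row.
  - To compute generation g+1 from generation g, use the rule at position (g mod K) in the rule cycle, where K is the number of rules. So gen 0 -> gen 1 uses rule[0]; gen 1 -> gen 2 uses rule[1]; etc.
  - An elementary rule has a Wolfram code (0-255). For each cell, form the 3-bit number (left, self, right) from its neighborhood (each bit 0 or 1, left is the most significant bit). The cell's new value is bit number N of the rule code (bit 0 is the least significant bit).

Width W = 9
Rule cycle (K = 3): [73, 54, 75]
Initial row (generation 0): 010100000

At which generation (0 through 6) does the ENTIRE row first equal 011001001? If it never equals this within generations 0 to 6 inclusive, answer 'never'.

Answer: never

Derivation:
Gen 0: 010100000
Gen 1 (rule 73): 000001111
Gen 2 (rule 54): 000010000
Gen 3 (rule 75): 111100111
Gen 4 (rule 73): 100100101
Gen 5 (rule 54): 111111111
Gen 6 (rule 75): 100000001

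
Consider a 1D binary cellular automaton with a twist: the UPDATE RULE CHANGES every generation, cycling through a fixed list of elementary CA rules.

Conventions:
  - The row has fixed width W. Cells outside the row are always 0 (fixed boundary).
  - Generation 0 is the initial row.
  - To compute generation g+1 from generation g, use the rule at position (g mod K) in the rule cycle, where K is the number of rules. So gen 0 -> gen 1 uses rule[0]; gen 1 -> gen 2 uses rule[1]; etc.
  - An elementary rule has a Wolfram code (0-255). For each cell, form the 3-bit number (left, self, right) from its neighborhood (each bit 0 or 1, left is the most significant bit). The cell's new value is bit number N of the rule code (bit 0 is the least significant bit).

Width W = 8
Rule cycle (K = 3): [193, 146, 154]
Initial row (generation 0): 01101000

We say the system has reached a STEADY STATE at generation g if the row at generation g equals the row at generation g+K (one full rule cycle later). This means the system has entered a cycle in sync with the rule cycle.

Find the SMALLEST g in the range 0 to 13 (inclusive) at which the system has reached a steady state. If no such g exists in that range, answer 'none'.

Gen 0: 01101000
Gen 1 (rule 193): 00100011
Gen 2 (rule 146): 01010100
Gen 3 (rule 154): 10000010
Gen 4 (rule 193): 00111000
Gen 5 (rule 146): 01010100
Gen 6 (rule 154): 10000010
Gen 7 (rule 193): 00111000
Gen 8 (rule 146): 01010100
Gen 9 (rule 154): 10000010
Gen 10 (rule 193): 00111000
Gen 11 (rule 146): 01010100
Gen 12 (rule 154): 10000010
Gen 13 (rule 193): 00111000
Gen 14 (rule 146): 01010100
Gen 15 (rule 154): 10000010
Gen 16 (rule 193): 00111000

Answer: 2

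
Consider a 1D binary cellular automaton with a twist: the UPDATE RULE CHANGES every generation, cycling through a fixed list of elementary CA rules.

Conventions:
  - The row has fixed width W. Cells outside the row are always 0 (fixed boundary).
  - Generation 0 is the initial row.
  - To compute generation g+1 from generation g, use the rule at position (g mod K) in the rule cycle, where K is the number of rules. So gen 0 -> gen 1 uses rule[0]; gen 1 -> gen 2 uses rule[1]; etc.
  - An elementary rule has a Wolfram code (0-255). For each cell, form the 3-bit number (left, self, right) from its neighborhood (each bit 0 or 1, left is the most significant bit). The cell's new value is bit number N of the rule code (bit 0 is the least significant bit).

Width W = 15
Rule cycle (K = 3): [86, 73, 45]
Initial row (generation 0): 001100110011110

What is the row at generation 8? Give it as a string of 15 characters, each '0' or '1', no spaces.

Gen 0: 001100110011110
Gen 1 (rule 86): 010111011100011
Gen 2 (rule 73): 000101010101011
Gen 3 (rule 45): 110111111111110
Gen 4 (rule 86): 010000000000011
Gen 5 (rule 73): 000111111111011
Gen 6 (rule 45): 110100000000110
Gen 7 (rule 86): 010110000001011
Gen 8 (rule 73): 000110111100011

Answer: 000110111100011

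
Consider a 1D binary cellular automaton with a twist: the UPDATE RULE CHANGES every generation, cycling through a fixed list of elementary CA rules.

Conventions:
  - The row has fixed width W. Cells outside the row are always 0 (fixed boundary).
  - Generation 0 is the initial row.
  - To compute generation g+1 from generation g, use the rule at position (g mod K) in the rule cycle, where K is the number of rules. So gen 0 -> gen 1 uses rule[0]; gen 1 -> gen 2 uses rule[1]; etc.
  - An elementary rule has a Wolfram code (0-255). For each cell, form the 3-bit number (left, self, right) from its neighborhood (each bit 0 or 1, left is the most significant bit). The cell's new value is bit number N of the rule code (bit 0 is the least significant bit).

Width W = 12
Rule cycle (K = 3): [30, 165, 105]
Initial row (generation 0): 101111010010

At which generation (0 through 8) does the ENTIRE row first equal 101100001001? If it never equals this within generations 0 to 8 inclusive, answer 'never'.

Gen 0: 101111010010
Gen 1 (rule 30): 101000011111
Gen 2 (rule 165): 111011001110
Gen 3 (rule 105): 101111001010
Gen 4 (rule 30): 101000111011
Gen 5 (rule 165): 111010010100
Gen 6 (rule 105): 101100001001
Gen 7 (rule 30): 101010011111
Gen 8 (rule 165): 111110001110

Answer: 6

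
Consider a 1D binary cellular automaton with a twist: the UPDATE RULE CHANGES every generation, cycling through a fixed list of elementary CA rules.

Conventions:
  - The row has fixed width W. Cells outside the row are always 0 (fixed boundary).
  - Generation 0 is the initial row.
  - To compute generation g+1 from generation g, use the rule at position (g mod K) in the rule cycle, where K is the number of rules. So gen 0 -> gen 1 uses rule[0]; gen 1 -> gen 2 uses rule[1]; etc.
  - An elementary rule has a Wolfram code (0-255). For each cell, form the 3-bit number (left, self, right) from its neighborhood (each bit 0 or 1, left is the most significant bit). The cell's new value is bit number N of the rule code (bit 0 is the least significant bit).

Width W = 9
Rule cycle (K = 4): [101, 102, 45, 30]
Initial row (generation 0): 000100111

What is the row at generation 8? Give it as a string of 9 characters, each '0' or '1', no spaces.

Gen 0: 000100111
Gen 1 (rule 101): 110100001
Gen 2 (rule 102): 011100011
Gen 3 (rule 45): 010001010
Gen 4 (rule 30): 111011011
Gen 5 (rule 101): 001101101
Gen 6 (rule 102): 010110111
Gen 7 (rule 45): 011101100
Gen 8 (rule 30): 110001010

Answer: 110001010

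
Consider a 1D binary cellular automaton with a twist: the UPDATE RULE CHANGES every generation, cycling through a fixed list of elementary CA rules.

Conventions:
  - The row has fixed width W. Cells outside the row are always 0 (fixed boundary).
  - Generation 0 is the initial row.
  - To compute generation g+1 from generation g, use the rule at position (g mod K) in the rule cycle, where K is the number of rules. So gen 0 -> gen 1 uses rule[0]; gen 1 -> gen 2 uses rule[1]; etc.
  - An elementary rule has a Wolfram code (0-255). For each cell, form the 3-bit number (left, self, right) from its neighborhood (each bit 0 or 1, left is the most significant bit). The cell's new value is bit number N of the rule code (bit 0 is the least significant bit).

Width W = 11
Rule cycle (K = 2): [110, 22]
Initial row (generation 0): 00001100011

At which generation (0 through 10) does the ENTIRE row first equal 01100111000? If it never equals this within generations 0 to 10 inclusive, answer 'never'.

Answer: 3

Derivation:
Gen 0: 00001100011
Gen 1 (rule 110): 00011100111
Gen 2 (rule 22): 00100011000
Gen 3 (rule 110): 01100111000
Gen 4 (rule 22): 10011000100
Gen 5 (rule 110): 10111001100
Gen 6 (rule 22): 10000110010
Gen 7 (rule 110): 10001110110
Gen 8 (rule 22): 11010000001
Gen 9 (rule 110): 11110000011
Gen 10 (rule 22): 00001000100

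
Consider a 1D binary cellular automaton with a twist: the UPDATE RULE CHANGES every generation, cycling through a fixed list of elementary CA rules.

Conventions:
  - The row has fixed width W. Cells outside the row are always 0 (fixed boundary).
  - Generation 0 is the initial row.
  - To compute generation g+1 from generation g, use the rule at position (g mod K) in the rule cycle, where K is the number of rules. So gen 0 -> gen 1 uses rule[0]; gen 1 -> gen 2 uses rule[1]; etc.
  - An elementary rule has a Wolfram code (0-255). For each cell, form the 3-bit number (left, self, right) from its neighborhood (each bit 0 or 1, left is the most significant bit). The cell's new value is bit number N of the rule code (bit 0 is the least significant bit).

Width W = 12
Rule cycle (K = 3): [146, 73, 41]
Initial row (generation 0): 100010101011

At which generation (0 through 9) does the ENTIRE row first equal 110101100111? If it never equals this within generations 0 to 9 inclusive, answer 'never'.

Gen 0: 100010101011
Gen 1 (rule 146): 010100000000
Gen 2 (rule 73): 000001111111
Gen 3 (rule 41): 111101000000
Gen 4 (rule 146): 011000100000
Gen 5 (rule 73): 011010001111
Gen 6 (rule 41): 010100101000
Gen 7 (rule 146): 100011000100
Gen 8 (rule 73): 001011010001
Gen 9 (rule 41): 100110100100

Answer: never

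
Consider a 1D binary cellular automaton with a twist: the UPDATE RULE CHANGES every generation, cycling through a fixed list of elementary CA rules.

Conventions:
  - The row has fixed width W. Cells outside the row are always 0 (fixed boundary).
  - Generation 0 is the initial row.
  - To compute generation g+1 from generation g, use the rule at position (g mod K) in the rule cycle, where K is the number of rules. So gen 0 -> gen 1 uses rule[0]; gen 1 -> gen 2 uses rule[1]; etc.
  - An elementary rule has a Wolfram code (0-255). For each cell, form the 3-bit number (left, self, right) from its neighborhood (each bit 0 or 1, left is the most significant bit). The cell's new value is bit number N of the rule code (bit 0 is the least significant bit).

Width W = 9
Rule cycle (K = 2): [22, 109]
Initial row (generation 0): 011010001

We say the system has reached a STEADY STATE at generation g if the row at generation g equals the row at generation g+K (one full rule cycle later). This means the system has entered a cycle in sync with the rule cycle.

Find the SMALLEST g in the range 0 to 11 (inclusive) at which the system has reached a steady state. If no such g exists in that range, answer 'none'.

Answer: 5

Derivation:
Gen 0: 011010001
Gen 1 (rule 22): 100011011
Gen 2 (rule 109): 101011111
Gen 3 (rule 22): 101000000
Gen 4 (rule 109): 111011111
Gen 5 (rule 22): 000000000
Gen 6 (rule 109): 111111111
Gen 7 (rule 22): 000000000
Gen 8 (rule 109): 111111111
Gen 9 (rule 22): 000000000
Gen 10 (rule 109): 111111111
Gen 11 (rule 22): 000000000
Gen 12 (rule 109): 111111111
Gen 13 (rule 22): 000000000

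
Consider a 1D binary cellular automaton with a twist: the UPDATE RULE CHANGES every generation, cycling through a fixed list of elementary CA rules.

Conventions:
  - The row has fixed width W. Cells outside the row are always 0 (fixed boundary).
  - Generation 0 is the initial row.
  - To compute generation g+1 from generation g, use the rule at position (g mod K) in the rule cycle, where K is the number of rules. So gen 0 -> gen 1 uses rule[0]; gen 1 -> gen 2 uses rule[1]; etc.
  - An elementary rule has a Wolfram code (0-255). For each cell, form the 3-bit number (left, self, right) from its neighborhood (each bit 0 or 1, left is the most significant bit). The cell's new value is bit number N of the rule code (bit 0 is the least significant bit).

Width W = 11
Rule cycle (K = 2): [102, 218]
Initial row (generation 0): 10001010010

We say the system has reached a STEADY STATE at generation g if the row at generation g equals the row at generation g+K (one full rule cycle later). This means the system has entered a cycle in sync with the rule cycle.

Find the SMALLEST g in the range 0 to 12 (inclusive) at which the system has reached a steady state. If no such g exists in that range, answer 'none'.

Answer: none

Derivation:
Gen 0: 10001010010
Gen 1 (rule 102): 10011110110
Gen 2 (rule 218): 01111110111
Gen 3 (rule 102): 10000011001
Gen 4 (rule 218): 01000111110
Gen 5 (rule 102): 11001000010
Gen 6 (rule 218): 11110100101
Gen 7 (rule 102): 00011101111
Gen 8 (rule 218): 00111101111
Gen 9 (rule 102): 01000110001
Gen 10 (rule 218): 10101111010
Gen 11 (rule 102): 11110001110
Gen 12 (rule 218): 11111011111
Gen 13 (rule 102): 00001100001
Gen 14 (rule 218): 00011110010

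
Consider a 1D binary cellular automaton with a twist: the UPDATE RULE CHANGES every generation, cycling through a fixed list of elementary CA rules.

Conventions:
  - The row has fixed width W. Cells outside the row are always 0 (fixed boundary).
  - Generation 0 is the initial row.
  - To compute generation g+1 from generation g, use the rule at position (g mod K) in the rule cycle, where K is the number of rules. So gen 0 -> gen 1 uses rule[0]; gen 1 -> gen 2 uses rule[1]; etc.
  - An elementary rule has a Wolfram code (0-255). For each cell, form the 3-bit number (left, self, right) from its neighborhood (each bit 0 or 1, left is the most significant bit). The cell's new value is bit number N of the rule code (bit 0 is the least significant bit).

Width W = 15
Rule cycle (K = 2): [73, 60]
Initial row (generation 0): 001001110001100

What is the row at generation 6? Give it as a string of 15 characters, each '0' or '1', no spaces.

Gen 0: 001001110001100
Gen 1 (rule 73): 100001010101101
Gen 2 (rule 60): 110001111111011
Gen 3 (rule 73): 110101000001011
Gen 4 (rule 60): 101111100001110
Gen 5 (rule 73): 001000101101010
Gen 6 (rule 60): 001100111011111

Answer: 001100111011111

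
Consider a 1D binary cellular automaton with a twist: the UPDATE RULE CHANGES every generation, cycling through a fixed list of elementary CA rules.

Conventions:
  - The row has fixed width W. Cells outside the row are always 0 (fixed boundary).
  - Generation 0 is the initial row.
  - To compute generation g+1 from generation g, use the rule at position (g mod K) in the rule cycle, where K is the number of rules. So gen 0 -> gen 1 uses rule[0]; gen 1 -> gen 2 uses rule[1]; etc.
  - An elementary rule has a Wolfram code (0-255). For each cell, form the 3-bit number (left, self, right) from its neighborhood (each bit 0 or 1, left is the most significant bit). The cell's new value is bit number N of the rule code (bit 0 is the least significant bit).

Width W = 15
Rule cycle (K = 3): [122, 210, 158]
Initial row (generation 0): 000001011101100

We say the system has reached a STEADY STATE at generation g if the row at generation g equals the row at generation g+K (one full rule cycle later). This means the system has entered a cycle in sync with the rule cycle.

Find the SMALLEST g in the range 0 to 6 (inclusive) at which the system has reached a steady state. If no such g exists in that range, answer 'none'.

Gen 0: 000001011101100
Gen 1 (rule 122): 000010110111110
Gen 2 (rule 210): 000100010011111
Gen 3 (rule 158): 001110111111110
Gen 4 (rule 122): 011011100000011
Gen 5 (rule 210): 101001110000101
Gen 6 (rule 158): 101111101001101
Gen 7 (rule 122): 011000110111110
Gen 8 (rule 210): 101101010011111
Gen 9 (rule 158): 101001011111110

Answer: none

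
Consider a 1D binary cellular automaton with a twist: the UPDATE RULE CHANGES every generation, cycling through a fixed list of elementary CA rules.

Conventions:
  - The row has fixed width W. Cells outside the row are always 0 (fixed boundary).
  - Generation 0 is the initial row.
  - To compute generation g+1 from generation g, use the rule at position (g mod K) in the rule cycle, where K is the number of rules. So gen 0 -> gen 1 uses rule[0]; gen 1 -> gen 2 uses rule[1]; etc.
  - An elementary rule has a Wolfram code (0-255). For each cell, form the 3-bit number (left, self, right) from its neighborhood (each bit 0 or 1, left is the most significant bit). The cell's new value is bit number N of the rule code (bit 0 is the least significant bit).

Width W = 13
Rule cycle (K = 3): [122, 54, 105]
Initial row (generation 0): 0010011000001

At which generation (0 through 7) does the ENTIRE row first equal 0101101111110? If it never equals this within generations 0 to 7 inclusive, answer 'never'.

Answer: 4

Derivation:
Gen 0: 0010011000001
Gen 1 (rule 122): 0101111100010
Gen 2 (rule 54): 1110000010111
Gen 3 (rule 105): 1010111001101
Gen 4 (rule 122): 0101101111110
Gen 5 (rule 54): 1110010000001
Gen 6 (rule 105): 1010000111100
Gen 7 (rule 122): 0101001100110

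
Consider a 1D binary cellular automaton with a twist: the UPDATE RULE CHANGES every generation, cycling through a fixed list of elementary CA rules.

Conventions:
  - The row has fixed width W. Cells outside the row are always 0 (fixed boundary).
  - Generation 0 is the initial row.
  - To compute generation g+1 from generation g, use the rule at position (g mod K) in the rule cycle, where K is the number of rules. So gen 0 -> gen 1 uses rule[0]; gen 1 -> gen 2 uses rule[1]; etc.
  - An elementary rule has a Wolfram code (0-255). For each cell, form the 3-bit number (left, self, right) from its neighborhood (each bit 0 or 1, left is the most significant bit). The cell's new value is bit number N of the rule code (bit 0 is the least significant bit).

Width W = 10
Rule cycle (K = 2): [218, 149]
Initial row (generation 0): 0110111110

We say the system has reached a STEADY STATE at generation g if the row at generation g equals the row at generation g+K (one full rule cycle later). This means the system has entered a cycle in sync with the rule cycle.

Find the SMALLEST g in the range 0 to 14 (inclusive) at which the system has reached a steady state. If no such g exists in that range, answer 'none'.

Answer: 7

Derivation:
Gen 0: 0110111110
Gen 1 (rule 218): 1110111111
Gen 2 (rule 149): 0100011110
Gen 3 (rule 218): 1010111111
Gen 4 (rule 149): 1010011110
Gen 5 (rule 218): 0001111111
Gen 6 (rule 149): 1100111110
Gen 7 (rule 218): 1111111111
Gen 8 (rule 149): 0111111110
Gen 9 (rule 218): 1111111111
Gen 10 (rule 149): 0111111110
Gen 11 (rule 218): 1111111111
Gen 12 (rule 149): 0111111110
Gen 13 (rule 218): 1111111111
Gen 14 (rule 149): 0111111110
Gen 15 (rule 218): 1111111111
Gen 16 (rule 149): 0111111110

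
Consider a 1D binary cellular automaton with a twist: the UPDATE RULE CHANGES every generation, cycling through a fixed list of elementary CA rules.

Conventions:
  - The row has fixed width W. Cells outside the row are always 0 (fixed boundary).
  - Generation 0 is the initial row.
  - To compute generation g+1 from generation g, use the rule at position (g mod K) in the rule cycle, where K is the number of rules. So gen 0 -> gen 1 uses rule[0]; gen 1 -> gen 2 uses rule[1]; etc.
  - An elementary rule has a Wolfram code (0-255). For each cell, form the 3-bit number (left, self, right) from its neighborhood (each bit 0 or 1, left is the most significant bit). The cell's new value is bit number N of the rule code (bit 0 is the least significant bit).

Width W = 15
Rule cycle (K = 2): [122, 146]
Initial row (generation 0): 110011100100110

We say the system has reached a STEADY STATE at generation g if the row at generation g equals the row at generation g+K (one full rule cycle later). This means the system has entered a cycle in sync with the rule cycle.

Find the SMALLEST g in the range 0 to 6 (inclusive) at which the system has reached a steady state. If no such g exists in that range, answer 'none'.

Answer: 4

Derivation:
Gen 0: 110011100100110
Gen 1 (rule 122): 111110111011111
Gen 2 (rule 146): 011100010001110
Gen 3 (rule 122): 110110101011011
Gen 4 (rule 146): 000000000000000
Gen 5 (rule 122): 000000000000000
Gen 6 (rule 146): 000000000000000
Gen 7 (rule 122): 000000000000000
Gen 8 (rule 146): 000000000000000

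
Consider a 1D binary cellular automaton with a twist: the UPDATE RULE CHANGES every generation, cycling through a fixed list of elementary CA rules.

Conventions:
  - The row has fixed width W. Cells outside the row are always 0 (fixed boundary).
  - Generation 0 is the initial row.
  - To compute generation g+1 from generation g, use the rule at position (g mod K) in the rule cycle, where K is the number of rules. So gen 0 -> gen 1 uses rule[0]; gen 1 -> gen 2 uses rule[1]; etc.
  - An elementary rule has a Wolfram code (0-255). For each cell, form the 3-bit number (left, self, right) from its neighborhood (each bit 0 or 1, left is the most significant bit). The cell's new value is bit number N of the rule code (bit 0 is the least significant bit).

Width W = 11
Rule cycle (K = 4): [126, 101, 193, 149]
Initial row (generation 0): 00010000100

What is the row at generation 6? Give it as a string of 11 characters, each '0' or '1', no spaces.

Gen 0: 00010000100
Gen 1 (rule 126): 00111001110
Gen 2 (rule 101): 10001000010
Gen 3 (rule 193): 00100011000
Gen 4 (rule 149): 10111000111
Gen 5 (rule 126): 11101101101
Gen 6 (rule 101): 00110110111

Answer: 00110110111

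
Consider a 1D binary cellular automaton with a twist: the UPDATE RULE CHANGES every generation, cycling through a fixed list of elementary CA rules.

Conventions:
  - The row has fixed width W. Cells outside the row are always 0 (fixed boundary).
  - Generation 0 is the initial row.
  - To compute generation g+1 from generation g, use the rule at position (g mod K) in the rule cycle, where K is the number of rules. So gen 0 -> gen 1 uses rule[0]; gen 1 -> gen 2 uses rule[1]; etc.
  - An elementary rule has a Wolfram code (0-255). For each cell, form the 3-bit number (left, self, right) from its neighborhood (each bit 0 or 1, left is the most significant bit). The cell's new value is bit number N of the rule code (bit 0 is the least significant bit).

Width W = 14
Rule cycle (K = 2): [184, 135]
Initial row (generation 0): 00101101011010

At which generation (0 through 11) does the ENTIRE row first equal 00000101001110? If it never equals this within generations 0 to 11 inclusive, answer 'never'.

Gen 0: 00101101011010
Gen 1 (rule 184): 00011010110101
Gen 2 (rule 135): 11100010000101
Gen 3 (rule 184): 11010001000010
Gen 4 (rule 135): 00010111011110
Gen 5 (rule 184): 00001110111101
Gen 6 (rule 135): 11110100011001
Gen 7 (rule 184): 11101010010100
Gen 8 (rule 135): 01001010110101
Gen 9 (rule 184): 00100101101010
Gen 10 (rule 135): 11101100001010
Gen 11 (rule 184): 11011010000101

Answer: never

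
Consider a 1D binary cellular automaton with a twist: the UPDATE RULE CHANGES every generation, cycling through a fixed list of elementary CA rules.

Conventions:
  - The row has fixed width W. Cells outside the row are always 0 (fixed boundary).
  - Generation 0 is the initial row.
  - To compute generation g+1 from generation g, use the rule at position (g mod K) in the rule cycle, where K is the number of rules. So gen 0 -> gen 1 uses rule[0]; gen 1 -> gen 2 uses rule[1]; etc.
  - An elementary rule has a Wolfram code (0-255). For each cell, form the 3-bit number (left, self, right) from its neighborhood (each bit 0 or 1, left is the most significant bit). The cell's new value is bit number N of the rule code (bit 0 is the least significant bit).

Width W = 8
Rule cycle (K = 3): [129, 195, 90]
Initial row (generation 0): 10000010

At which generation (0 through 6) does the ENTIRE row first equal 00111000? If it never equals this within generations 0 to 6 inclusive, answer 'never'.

Gen 0: 10000010
Gen 1 (rule 129): 00111000
Gen 2 (rule 195): 11011011
Gen 3 (rule 90): 11011011
Gen 4 (rule 129): 00000000
Gen 5 (rule 195): 11111111
Gen 6 (rule 90): 10000001

Answer: 1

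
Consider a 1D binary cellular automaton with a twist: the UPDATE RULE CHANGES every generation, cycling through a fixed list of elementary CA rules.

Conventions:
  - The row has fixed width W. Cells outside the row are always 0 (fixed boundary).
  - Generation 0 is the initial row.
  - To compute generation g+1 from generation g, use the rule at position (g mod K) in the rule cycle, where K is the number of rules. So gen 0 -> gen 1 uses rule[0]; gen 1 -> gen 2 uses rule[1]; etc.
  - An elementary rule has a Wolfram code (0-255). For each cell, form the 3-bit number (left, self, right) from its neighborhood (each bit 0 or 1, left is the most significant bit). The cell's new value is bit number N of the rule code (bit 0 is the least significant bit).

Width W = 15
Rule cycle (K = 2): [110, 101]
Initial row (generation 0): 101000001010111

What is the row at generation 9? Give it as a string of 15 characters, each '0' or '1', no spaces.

Gen 0: 101000001010111
Gen 1 (rule 110): 111000011111101
Gen 2 (rule 101): 001011000000111
Gen 3 (rule 110): 011111000001101
Gen 4 (rule 101): 000001011100111
Gen 5 (rule 110): 000011110101101
Gen 6 (rule 101): 111000011110111
Gen 7 (rule 110): 101000110011101
Gen 8 (rule 101): 111010010000111
Gen 9 (rule 110): 101110110001101

Answer: 101110110001101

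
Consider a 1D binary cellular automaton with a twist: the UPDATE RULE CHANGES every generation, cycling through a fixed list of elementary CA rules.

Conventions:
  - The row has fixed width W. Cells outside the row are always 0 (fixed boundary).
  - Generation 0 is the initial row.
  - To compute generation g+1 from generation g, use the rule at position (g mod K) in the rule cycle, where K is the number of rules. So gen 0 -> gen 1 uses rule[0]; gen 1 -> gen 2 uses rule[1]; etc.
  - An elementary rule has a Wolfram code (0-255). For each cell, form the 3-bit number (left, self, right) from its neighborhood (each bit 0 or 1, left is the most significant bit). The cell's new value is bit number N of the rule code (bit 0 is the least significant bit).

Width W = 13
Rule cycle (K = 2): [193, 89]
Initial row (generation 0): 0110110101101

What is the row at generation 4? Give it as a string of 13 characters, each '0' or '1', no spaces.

Gen 0: 0110110101101
Gen 1 (rule 193): 0010010000100
Gen 2 (rule 89): 1001001110011
Gen 3 (rule 193): 0000000110001
Gen 4 (rule 89): 1111110111100

Answer: 1111110111100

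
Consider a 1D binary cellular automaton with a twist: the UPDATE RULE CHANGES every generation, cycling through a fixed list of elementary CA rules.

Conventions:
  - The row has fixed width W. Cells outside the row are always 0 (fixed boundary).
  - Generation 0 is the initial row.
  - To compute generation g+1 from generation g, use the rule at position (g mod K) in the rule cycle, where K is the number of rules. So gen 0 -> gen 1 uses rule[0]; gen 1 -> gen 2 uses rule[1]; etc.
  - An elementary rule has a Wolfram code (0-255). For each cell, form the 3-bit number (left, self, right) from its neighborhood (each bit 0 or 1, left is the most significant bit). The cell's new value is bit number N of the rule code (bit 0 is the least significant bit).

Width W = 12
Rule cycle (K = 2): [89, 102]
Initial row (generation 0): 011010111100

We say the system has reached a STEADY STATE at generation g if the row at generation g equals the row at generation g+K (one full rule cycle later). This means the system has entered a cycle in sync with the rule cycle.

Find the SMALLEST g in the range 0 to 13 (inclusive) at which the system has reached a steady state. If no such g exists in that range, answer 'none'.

Gen 0: 011010111100
Gen 1 (rule 89): 011000100111
Gen 2 (rule 102): 101001101001
Gen 3 (rule 89): 000101100100
Gen 4 (rule 102): 001110101100
Gen 5 (rule 89): 101010001111
Gen 6 (rule 102): 111110010001
Gen 7 (rule 89): 100011001100
Gen 8 (rule 102): 100101010100
Gen 9 (rule 89): 010000000011
Gen 10 (rule 102): 110000000101
Gen 11 (rule 89): 111111110000
Gen 12 (rule 102): 000000010000
Gen 13 (rule 89): 111111001111
Gen 14 (rule 102): 000001010001
Gen 15 (rule 89): 111100001100

Answer: none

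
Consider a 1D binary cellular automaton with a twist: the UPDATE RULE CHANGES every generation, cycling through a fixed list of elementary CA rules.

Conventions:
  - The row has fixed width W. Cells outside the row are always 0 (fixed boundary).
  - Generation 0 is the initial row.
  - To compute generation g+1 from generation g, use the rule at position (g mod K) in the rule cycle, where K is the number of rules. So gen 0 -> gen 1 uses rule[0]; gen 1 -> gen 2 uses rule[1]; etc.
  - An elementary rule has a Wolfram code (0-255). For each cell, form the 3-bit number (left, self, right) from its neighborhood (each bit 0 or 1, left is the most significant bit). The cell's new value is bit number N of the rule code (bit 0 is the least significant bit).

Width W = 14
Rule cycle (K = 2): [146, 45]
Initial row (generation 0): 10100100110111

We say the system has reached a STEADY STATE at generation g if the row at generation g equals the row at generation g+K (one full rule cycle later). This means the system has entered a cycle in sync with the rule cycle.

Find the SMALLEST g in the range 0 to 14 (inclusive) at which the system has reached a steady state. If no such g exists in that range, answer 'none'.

Answer: none

Derivation:
Gen 0: 10100100110111
Gen 1 (rule 146): 00011011000010
Gen 2 (rule 45): 11010110011010
Gen 3 (rule 146): 00000001100001
Gen 4 (rule 45): 11111101001101
Gen 5 (rule 146): 01111000110000
Gen 6 (rule 45): 01000010100111
Gen 7 (rule 146): 10100100011010
Gen 8 (rule 45): 11100101010110
Gen 9 (rule 146): 01011000000001
Gen 10 (rule 45): 01110011111101
Gen 11 (rule 146): 10101101111000
Gen 12 (rule 45): 11111011000011
Gen 13 (rule 146): 01110000100100
Gen 14 (rule 45): 01000110100101
Gen 15 (rule 146): 10101000011000
Gen 16 (rule 45): 11111011010011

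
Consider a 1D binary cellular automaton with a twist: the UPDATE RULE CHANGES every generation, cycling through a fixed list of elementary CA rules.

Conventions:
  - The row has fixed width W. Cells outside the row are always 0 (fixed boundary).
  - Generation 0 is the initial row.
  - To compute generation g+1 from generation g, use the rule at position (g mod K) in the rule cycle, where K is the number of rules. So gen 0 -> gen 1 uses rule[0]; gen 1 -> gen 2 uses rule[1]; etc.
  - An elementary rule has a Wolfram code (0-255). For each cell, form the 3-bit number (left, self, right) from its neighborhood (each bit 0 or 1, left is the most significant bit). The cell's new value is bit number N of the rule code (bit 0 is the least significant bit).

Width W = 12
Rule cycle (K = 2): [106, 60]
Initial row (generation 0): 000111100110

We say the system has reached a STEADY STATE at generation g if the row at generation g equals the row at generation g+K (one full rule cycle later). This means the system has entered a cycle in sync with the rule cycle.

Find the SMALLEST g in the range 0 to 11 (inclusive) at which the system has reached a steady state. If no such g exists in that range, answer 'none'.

Answer: 11

Derivation:
Gen 0: 000111100110
Gen 1 (rule 106): 001100101110
Gen 2 (rule 60): 001010111001
Gen 3 (rule 106): 010101101010
Gen 4 (rule 60): 011111011111
Gen 5 (rule 106): 110001110001
Gen 6 (rule 60): 101001001001
Gen 7 (rule 106): 010010010010
Gen 8 (rule 60): 011011011011
Gen 9 (rule 106): 111111111111
Gen 10 (rule 60): 100000000000
Gen 11 (rule 106): 000000000000
Gen 12 (rule 60): 000000000000
Gen 13 (rule 106): 000000000000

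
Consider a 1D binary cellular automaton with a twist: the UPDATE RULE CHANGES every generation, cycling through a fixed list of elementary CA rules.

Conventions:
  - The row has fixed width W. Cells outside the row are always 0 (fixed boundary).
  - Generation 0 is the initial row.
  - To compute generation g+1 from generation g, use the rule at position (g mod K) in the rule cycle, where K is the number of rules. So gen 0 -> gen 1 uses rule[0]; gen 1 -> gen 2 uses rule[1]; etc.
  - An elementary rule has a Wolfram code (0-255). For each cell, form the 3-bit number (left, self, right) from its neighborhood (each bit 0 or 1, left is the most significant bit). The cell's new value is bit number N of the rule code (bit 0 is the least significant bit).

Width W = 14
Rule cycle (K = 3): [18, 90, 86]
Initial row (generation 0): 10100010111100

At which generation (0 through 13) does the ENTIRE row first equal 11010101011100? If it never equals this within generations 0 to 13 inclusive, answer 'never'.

Answer: never

Derivation:
Gen 0: 10100010111100
Gen 1 (rule 18): 00010100000010
Gen 2 (rule 90): 00100010000101
Gen 3 (rule 86): 01110111001101
Gen 4 (rule 18): 10000000110000
Gen 5 (rule 90): 01000001111000
Gen 6 (rule 86): 11100010001100
Gen 7 (rule 18): 00010101010010
Gen 8 (rule 90): 00100000001101
Gen 9 (rule 86): 01110000010101
Gen 10 (rule 18): 10001000100000
Gen 11 (rule 90): 01010101010000
Gen 12 (rule 86): 11010101011000
Gen 13 (rule 18): 00000000000100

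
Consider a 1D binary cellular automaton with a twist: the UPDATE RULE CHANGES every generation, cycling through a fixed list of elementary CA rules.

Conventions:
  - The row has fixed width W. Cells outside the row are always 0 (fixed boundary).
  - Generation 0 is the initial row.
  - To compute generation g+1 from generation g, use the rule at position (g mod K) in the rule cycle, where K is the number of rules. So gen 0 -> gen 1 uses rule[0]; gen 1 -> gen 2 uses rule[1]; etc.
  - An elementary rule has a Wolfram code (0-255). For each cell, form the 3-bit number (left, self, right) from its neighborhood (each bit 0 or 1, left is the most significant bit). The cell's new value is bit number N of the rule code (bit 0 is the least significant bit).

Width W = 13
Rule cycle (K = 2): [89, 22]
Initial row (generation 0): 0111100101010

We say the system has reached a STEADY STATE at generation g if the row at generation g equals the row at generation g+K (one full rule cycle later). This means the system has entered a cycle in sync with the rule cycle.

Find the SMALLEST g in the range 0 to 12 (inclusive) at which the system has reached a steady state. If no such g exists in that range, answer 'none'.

Gen 0: 0111100101010
Gen 1 (rule 89): 0100110000001
Gen 2 (rule 22): 1111001000011
Gen 3 (rule 89): 1001100111011
Gen 4 (rule 22): 1110011000000
Gen 5 (rule 89): 1011011111111
Gen 6 (rule 22): 1000000000000
Gen 7 (rule 89): 0111111111111
Gen 8 (rule 22): 1000000000000
Gen 9 (rule 89): 0111111111111
Gen 10 (rule 22): 1000000000000
Gen 11 (rule 89): 0111111111111
Gen 12 (rule 22): 1000000000000
Gen 13 (rule 89): 0111111111111
Gen 14 (rule 22): 1000000000000

Answer: 6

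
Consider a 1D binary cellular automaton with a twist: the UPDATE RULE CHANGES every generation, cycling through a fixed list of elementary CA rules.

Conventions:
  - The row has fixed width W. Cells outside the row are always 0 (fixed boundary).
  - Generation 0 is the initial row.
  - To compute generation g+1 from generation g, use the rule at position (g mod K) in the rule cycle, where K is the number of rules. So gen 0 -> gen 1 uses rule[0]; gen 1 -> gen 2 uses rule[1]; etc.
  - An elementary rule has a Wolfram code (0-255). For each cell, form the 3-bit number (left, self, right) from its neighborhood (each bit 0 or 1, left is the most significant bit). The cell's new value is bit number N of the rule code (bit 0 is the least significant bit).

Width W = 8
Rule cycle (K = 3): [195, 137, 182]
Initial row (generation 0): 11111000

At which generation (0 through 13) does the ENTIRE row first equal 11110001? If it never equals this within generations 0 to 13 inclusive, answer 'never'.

Answer: never

Derivation:
Gen 0: 11111000
Gen 1 (rule 195): 01111011
Gen 2 (rule 137): 01110010
Gen 3 (rule 182): 10101111
Gen 4 (rule 195): 00000111
Gen 5 (rule 137): 11110110
Gen 6 (rule 182): 01101001
Gen 7 (rule 195): 10100010
Gen 8 (rule 137): 00001000
Gen 9 (rule 182): 00011100
Gen 10 (rule 195): 11101101
Gen 11 (rule 137): 11001000
Gen 12 (rule 182): 00111100
Gen 13 (rule 195): 11011101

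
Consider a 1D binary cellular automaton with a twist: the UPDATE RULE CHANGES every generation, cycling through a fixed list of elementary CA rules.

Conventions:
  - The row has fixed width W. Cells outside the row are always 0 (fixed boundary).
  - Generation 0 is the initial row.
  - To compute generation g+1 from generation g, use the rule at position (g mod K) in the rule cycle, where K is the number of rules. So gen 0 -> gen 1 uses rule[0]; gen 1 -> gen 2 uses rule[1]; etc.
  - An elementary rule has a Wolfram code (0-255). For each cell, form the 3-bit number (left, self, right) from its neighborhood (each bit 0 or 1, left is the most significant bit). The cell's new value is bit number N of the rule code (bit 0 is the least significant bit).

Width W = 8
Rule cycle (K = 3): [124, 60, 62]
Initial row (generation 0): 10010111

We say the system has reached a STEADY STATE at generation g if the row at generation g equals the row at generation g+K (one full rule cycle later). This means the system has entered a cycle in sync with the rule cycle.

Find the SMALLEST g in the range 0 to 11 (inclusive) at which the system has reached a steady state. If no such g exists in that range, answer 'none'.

Answer: none

Derivation:
Gen 0: 10010111
Gen 1 (rule 124): 11011101
Gen 2 (rule 60): 10110011
Gen 3 (rule 62): 11101110
Gen 4 (rule 124): 10111011
Gen 5 (rule 60): 11100110
Gen 6 (rule 62): 10011101
Gen 7 (rule 124): 11010111
Gen 8 (rule 60): 10111100
Gen 9 (rule 62): 11100010
Gen 10 (rule 124): 10110011
Gen 11 (rule 60): 11101010
Gen 12 (rule 62): 10011111
Gen 13 (rule 124): 11010001
Gen 14 (rule 60): 10111001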